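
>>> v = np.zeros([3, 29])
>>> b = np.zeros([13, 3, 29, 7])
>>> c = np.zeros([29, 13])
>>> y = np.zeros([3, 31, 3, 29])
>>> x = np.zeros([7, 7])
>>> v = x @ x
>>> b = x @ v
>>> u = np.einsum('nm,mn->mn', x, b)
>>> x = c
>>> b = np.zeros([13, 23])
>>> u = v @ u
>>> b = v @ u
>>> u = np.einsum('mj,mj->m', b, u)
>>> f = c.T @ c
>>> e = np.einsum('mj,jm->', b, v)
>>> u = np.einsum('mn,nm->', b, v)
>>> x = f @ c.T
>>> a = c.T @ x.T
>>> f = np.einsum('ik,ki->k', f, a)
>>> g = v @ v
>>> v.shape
(7, 7)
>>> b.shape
(7, 7)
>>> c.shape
(29, 13)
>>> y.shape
(3, 31, 3, 29)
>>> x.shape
(13, 29)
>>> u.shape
()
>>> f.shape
(13,)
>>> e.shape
()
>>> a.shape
(13, 13)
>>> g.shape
(7, 7)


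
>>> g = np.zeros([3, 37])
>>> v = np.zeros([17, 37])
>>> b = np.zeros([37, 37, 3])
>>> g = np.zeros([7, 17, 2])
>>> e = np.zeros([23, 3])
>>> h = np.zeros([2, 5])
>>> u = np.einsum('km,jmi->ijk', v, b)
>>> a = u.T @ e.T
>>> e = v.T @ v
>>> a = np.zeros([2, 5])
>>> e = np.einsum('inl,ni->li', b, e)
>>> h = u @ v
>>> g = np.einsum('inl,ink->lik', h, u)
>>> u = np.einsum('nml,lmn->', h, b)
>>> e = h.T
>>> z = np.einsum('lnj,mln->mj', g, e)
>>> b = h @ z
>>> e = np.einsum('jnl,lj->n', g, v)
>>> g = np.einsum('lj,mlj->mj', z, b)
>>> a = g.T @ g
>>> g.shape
(3, 17)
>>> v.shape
(17, 37)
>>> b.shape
(3, 37, 17)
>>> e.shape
(3,)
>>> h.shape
(3, 37, 37)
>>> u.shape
()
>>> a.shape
(17, 17)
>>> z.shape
(37, 17)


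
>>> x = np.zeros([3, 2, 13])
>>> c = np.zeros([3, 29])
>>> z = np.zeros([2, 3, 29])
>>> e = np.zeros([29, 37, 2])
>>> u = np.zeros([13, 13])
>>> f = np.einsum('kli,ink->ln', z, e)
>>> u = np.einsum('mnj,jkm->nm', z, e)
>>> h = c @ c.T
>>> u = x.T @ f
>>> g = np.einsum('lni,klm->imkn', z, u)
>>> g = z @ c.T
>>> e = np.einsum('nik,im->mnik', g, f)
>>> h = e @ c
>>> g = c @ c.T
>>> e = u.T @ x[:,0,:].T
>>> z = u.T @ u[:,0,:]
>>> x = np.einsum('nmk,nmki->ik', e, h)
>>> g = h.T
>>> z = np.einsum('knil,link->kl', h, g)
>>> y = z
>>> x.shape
(29, 3)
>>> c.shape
(3, 29)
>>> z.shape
(37, 29)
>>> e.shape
(37, 2, 3)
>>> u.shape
(13, 2, 37)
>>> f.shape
(3, 37)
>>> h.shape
(37, 2, 3, 29)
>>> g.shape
(29, 3, 2, 37)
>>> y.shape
(37, 29)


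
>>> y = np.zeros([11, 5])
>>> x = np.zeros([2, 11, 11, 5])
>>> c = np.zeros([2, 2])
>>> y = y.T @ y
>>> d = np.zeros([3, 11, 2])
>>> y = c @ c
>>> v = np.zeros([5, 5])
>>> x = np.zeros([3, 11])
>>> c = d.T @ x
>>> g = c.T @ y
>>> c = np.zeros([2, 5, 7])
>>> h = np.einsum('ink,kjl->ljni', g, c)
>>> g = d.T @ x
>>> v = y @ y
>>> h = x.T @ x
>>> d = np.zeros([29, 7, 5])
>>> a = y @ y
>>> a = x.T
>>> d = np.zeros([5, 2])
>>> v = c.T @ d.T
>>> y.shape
(2, 2)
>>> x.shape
(3, 11)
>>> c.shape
(2, 5, 7)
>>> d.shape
(5, 2)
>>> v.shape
(7, 5, 5)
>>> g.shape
(2, 11, 11)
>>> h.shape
(11, 11)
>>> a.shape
(11, 3)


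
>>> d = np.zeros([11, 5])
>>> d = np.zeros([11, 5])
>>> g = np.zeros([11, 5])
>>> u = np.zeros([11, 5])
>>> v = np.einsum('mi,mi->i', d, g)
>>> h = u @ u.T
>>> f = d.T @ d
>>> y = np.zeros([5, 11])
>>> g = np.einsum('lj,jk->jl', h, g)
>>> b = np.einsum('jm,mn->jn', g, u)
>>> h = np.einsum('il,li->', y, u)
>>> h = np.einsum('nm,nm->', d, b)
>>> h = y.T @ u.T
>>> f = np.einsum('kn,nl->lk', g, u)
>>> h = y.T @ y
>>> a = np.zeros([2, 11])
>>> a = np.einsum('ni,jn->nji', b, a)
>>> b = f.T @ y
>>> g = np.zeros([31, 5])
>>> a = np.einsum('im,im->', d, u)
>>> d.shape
(11, 5)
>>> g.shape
(31, 5)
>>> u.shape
(11, 5)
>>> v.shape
(5,)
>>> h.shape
(11, 11)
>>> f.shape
(5, 11)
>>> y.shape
(5, 11)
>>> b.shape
(11, 11)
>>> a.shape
()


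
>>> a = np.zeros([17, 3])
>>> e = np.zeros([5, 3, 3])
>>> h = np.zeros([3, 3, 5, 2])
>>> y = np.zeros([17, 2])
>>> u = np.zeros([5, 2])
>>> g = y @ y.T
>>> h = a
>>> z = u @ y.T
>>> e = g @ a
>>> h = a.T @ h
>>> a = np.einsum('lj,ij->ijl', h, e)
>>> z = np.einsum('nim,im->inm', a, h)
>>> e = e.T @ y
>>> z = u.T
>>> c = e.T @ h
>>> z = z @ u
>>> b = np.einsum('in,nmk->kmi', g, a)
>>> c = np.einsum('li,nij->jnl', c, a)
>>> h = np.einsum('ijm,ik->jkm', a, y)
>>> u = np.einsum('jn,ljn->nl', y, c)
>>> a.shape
(17, 3, 3)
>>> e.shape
(3, 2)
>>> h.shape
(3, 2, 3)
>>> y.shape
(17, 2)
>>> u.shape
(2, 3)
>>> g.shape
(17, 17)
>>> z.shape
(2, 2)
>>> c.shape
(3, 17, 2)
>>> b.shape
(3, 3, 17)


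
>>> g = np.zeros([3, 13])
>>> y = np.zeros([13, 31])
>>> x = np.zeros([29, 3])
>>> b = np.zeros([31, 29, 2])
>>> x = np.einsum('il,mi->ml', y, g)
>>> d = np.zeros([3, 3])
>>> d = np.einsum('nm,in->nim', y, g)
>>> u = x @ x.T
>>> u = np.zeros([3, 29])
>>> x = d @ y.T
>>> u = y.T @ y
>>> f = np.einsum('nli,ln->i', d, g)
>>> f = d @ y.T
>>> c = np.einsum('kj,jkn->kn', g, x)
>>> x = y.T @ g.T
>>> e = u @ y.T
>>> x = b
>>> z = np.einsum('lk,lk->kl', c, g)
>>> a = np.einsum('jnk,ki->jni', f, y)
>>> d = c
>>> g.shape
(3, 13)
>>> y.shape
(13, 31)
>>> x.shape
(31, 29, 2)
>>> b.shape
(31, 29, 2)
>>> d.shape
(3, 13)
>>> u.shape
(31, 31)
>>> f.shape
(13, 3, 13)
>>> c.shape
(3, 13)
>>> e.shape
(31, 13)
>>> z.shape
(13, 3)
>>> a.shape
(13, 3, 31)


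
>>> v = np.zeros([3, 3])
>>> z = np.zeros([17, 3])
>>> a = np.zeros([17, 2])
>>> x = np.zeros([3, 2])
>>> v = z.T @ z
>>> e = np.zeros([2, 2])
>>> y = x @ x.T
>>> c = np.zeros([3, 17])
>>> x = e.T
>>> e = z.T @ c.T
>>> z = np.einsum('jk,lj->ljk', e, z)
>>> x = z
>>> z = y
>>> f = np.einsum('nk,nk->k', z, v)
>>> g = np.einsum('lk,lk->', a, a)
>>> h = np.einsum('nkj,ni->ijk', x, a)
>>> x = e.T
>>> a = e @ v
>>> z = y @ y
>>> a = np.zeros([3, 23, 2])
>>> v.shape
(3, 3)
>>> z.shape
(3, 3)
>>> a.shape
(3, 23, 2)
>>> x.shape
(3, 3)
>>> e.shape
(3, 3)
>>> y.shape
(3, 3)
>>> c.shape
(3, 17)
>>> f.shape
(3,)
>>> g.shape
()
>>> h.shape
(2, 3, 3)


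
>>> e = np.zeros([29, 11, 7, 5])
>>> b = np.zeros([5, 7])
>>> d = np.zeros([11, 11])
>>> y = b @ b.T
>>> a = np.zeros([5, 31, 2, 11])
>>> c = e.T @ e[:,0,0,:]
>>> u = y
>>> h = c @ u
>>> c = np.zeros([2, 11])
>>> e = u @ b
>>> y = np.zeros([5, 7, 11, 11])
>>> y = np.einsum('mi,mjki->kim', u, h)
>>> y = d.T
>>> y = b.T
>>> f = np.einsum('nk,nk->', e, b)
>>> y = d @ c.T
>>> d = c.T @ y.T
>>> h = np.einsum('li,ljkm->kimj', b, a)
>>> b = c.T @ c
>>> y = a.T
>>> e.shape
(5, 7)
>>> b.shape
(11, 11)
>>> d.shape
(11, 11)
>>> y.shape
(11, 2, 31, 5)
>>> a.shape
(5, 31, 2, 11)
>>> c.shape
(2, 11)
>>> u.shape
(5, 5)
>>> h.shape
(2, 7, 11, 31)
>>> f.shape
()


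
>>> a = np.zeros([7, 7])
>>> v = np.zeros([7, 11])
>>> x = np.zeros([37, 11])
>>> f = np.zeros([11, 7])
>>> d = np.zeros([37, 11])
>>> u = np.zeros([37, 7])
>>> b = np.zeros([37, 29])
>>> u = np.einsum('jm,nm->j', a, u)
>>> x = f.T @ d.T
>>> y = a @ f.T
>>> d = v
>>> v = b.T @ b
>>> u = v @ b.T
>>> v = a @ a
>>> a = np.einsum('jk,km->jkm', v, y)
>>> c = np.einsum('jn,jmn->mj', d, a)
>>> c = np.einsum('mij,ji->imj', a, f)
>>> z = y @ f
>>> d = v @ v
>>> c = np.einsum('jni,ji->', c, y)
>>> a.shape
(7, 7, 11)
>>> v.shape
(7, 7)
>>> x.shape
(7, 37)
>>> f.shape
(11, 7)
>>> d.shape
(7, 7)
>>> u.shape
(29, 37)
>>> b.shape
(37, 29)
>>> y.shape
(7, 11)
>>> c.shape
()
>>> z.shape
(7, 7)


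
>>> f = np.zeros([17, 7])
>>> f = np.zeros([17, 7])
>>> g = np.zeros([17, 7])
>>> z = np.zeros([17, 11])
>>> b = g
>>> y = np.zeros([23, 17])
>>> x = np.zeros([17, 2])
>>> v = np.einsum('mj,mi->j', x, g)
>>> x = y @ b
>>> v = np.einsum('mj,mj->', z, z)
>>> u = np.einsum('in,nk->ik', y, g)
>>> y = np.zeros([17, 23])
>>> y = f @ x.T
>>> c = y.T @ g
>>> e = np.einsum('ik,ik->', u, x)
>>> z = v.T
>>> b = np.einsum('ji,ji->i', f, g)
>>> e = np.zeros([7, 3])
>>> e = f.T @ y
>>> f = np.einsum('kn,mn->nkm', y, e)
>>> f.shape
(23, 17, 7)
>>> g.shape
(17, 7)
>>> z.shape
()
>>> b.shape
(7,)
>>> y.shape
(17, 23)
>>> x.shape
(23, 7)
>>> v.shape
()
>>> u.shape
(23, 7)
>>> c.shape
(23, 7)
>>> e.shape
(7, 23)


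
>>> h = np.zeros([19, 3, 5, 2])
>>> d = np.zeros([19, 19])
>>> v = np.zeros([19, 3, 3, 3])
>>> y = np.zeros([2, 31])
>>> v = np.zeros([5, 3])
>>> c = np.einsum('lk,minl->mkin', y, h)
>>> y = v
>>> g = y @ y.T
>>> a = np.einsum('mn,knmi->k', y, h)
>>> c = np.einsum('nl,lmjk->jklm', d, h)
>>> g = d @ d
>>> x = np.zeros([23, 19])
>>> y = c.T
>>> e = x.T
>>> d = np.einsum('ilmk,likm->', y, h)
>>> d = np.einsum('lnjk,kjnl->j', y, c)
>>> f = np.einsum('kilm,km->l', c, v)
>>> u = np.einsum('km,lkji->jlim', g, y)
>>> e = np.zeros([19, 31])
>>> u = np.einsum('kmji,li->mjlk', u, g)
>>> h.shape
(19, 3, 5, 2)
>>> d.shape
(2,)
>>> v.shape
(5, 3)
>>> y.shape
(3, 19, 2, 5)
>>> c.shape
(5, 2, 19, 3)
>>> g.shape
(19, 19)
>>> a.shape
(19,)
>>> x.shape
(23, 19)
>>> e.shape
(19, 31)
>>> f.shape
(19,)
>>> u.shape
(3, 5, 19, 2)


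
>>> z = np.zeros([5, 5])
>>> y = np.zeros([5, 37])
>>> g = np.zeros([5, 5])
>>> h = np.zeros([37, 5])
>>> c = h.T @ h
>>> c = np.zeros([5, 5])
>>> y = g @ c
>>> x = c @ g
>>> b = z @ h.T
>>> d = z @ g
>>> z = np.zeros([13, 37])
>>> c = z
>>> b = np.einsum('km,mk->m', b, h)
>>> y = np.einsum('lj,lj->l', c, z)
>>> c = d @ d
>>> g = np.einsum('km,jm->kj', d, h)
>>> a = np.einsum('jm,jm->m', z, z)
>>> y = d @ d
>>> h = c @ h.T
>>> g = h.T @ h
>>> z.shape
(13, 37)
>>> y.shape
(5, 5)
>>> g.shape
(37, 37)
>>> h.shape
(5, 37)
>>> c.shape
(5, 5)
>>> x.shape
(5, 5)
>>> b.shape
(37,)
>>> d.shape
(5, 5)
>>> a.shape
(37,)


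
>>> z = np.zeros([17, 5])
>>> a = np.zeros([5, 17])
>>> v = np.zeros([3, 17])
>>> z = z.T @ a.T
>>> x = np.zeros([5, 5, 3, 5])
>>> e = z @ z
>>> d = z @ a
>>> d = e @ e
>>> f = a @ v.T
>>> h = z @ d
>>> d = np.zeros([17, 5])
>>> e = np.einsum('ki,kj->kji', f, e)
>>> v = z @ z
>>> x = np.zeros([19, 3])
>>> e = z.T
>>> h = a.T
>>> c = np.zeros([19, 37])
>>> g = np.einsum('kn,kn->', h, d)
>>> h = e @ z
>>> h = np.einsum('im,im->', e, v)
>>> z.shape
(5, 5)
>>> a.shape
(5, 17)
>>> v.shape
(5, 5)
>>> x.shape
(19, 3)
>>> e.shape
(5, 5)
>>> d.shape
(17, 5)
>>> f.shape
(5, 3)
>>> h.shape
()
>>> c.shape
(19, 37)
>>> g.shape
()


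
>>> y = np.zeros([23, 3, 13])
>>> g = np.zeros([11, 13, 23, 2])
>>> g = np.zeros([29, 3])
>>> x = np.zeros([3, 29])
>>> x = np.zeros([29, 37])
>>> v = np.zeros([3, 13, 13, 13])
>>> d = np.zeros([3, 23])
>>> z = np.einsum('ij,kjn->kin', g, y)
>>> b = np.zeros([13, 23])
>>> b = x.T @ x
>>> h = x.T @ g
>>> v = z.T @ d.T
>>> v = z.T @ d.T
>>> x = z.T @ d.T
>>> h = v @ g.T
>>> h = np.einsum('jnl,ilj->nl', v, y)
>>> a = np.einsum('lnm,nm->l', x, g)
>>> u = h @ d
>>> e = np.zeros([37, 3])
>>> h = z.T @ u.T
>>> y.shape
(23, 3, 13)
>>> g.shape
(29, 3)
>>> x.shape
(13, 29, 3)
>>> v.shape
(13, 29, 3)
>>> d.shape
(3, 23)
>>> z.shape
(23, 29, 13)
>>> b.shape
(37, 37)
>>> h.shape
(13, 29, 29)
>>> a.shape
(13,)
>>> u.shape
(29, 23)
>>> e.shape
(37, 3)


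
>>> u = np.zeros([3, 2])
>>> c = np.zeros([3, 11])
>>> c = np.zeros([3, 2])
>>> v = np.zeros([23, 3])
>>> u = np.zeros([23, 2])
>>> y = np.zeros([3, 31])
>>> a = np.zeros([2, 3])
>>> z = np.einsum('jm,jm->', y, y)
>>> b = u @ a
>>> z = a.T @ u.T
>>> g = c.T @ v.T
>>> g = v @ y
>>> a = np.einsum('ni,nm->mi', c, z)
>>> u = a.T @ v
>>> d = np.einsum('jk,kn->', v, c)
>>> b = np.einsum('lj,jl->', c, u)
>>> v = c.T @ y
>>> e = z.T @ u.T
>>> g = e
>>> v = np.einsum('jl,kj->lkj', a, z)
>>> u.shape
(2, 3)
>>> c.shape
(3, 2)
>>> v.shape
(2, 3, 23)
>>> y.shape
(3, 31)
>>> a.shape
(23, 2)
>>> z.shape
(3, 23)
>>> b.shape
()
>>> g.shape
(23, 2)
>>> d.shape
()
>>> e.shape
(23, 2)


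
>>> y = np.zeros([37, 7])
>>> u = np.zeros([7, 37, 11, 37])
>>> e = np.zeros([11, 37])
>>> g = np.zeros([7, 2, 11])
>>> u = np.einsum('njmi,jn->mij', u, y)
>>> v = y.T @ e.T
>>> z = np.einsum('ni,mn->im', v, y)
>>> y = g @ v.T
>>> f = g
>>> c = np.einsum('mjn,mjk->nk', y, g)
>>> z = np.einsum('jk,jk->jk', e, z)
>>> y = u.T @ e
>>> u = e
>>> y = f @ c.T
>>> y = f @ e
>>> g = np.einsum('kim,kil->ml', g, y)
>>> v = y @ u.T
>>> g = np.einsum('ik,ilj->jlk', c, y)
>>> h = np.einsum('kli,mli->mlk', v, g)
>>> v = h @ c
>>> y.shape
(7, 2, 37)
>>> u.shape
(11, 37)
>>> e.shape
(11, 37)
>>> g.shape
(37, 2, 11)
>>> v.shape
(37, 2, 11)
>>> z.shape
(11, 37)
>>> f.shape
(7, 2, 11)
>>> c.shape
(7, 11)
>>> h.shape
(37, 2, 7)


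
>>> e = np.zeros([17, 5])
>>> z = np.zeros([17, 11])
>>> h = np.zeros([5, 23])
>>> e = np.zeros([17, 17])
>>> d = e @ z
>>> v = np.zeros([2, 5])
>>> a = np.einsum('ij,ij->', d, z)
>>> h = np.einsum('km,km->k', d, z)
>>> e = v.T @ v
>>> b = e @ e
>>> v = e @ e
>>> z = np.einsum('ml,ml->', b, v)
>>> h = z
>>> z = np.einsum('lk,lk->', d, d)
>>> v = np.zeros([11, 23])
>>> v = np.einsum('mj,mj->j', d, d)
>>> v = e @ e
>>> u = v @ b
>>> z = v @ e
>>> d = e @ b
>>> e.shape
(5, 5)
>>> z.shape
(5, 5)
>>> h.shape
()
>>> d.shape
(5, 5)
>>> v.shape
(5, 5)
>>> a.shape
()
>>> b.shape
(5, 5)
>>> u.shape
(5, 5)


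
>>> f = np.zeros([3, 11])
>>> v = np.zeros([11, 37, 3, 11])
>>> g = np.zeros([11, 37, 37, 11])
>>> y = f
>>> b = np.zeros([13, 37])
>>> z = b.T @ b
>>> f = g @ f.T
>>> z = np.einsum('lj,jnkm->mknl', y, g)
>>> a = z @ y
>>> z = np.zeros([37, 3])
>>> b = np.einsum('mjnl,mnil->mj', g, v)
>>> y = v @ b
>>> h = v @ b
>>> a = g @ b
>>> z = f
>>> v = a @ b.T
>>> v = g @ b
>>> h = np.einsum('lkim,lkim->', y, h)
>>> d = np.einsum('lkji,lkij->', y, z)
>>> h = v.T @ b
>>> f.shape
(11, 37, 37, 3)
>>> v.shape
(11, 37, 37, 37)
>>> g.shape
(11, 37, 37, 11)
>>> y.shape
(11, 37, 3, 37)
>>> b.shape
(11, 37)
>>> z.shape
(11, 37, 37, 3)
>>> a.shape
(11, 37, 37, 37)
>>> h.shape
(37, 37, 37, 37)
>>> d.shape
()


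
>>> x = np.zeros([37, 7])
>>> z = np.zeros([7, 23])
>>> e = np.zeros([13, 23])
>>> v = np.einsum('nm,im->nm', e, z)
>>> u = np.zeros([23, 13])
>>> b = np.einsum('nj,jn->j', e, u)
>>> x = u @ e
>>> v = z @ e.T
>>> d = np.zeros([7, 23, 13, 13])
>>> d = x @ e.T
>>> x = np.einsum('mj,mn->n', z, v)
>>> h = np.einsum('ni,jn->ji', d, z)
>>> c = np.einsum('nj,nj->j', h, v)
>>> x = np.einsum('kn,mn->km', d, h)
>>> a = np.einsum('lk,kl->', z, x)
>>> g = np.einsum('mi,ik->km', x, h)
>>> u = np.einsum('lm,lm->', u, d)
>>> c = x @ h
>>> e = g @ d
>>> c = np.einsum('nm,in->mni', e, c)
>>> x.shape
(23, 7)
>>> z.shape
(7, 23)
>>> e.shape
(13, 13)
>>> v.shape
(7, 13)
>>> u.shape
()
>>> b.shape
(23,)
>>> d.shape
(23, 13)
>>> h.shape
(7, 13)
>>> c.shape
(13, 13, 23)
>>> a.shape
()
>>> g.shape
(13, 23)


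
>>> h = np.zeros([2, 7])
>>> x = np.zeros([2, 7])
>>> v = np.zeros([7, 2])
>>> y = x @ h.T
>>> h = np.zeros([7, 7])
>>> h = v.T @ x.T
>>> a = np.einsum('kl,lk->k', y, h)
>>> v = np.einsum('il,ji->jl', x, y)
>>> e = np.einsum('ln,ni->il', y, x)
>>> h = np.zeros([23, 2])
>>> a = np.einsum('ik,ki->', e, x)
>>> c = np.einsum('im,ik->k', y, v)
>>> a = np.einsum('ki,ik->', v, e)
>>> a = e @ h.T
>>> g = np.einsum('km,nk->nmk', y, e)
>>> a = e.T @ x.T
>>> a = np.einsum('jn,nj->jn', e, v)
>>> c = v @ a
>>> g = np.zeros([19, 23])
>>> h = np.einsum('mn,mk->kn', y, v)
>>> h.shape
(7, 2)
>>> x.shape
(2, 7)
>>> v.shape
(2, 7)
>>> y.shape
(2, 2)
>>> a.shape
(7, 2)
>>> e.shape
(7, 2)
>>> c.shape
(2, 2)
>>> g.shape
(19, 23)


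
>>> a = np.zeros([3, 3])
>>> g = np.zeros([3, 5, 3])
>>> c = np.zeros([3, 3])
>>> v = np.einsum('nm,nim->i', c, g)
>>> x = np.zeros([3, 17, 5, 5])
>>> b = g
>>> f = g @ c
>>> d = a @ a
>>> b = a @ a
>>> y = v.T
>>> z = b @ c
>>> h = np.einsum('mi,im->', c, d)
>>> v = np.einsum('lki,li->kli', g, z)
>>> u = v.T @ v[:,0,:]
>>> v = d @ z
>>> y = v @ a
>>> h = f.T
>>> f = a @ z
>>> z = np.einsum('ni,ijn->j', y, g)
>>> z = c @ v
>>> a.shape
(3, 3)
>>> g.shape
(3, 5, 3)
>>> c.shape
(3, 3)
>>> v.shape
(3, 3)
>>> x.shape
(3, 17, 5, 5)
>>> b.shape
(3, 3)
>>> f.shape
(3, 3)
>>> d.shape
(3, 3)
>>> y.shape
(3, 3)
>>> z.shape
(3, 3)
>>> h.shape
(3, 5, 3)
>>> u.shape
(3, 3, 3)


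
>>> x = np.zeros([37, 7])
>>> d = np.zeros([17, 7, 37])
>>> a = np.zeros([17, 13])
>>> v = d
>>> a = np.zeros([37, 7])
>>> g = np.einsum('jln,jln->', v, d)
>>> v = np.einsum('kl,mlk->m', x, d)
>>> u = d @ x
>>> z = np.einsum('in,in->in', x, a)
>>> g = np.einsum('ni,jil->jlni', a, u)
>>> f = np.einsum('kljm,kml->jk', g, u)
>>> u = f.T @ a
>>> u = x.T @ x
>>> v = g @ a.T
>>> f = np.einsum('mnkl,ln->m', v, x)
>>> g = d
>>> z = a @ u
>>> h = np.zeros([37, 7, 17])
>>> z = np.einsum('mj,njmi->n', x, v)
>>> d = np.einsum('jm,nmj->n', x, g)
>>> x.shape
(37, 7)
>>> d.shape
(17,)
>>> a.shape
(37, 7)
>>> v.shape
(17, 7, 37, 37)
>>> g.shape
(17, 7, 37)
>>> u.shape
(7, 7)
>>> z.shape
(17,)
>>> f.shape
(17,)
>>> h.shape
(37, 7, 17)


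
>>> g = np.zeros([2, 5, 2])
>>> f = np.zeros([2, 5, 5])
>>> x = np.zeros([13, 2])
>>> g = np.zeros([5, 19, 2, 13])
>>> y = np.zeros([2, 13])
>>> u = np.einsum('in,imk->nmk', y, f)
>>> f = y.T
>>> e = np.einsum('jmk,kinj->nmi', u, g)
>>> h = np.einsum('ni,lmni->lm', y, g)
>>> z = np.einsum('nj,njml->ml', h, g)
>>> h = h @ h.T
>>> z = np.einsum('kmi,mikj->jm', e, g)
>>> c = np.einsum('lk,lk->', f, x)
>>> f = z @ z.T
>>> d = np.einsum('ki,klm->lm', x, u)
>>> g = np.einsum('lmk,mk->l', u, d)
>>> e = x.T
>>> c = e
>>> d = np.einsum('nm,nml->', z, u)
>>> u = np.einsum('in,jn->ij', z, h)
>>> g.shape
(13,)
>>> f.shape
(13, 13)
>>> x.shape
(13, 2)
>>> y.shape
(2, 13)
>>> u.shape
(13, 5)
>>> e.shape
(2, 13)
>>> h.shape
(5, 5)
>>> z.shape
(13, 5)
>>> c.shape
(2, 13)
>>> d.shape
()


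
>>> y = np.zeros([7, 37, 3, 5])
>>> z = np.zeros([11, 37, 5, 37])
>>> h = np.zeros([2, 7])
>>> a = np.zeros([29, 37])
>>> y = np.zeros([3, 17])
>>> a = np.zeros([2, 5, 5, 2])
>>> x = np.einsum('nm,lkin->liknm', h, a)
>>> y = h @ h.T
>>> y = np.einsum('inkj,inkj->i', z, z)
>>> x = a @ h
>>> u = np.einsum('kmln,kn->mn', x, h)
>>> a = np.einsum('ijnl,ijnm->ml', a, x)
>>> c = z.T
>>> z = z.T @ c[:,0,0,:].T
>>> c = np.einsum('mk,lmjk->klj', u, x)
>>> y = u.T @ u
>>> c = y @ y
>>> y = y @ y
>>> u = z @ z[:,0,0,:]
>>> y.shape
(7, 7)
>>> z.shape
(37, 5, 37, 37)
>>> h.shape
(2, 7)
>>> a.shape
(7, 2)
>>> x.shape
(2, 5, 5, 7)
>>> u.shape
(37, 5, 37, 37)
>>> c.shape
(7, 7)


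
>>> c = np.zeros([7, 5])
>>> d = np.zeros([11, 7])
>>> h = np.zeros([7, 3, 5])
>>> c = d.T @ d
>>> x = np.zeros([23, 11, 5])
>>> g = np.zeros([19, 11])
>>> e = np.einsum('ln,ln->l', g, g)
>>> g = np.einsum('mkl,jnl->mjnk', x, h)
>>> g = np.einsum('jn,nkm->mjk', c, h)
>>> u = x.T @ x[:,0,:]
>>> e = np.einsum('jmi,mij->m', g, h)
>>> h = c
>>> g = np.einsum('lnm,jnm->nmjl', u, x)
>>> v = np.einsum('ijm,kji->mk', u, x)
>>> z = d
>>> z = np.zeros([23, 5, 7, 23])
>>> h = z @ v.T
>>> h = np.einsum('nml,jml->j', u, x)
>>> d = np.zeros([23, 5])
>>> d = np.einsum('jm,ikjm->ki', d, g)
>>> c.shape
(7, 7)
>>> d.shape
(5, 11)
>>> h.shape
(23,)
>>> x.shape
(23, 11, 5)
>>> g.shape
(11, 5, 23, 5)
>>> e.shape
(7,)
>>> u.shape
(5, 11, 5)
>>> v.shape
(5, 23)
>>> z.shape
(23, 5, 7, 23)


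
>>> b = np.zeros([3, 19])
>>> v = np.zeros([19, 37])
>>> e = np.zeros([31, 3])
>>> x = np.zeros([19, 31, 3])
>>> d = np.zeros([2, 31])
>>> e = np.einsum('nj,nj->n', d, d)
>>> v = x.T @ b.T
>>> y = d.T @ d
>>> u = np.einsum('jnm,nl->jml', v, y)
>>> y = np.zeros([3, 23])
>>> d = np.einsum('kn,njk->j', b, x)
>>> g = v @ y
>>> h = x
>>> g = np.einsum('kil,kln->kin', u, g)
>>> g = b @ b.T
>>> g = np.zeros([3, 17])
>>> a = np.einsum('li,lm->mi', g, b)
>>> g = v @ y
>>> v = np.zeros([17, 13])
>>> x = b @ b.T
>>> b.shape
(3, 19)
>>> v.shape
(17, 13)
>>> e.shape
(2,)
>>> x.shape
(3, 3)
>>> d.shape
(31,)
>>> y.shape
(3, 23)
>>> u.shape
(3, 3, 31)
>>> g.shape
(3, 31, 23)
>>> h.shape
(19, 31, 3)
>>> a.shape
(19, 17)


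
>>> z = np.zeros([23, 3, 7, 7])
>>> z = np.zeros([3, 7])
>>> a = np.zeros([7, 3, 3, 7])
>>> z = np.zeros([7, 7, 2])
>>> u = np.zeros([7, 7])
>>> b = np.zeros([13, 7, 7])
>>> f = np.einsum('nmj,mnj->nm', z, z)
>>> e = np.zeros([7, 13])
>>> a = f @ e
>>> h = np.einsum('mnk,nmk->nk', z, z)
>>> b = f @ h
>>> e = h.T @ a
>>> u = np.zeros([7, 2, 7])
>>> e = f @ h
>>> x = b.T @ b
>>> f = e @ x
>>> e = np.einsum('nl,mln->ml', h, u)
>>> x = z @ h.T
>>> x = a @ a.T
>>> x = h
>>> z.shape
(7, 7, 2)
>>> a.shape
(7, 13)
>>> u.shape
(7, 2, 7)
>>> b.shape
(7, 2)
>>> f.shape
(7, 2)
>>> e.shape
(7, 2)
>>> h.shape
(7, 2)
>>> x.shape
(7, 2)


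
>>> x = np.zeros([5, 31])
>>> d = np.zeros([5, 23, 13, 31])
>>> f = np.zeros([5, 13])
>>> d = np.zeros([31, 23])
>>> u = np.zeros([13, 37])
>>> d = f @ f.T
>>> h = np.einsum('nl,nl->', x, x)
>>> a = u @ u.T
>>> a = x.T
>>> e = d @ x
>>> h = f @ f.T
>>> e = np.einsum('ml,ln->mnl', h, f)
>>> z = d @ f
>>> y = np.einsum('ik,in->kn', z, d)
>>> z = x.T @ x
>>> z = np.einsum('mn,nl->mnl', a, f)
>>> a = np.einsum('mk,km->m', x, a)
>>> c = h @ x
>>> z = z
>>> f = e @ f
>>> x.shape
(5, 31)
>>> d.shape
(5, 5)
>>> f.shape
(5, 13, 13)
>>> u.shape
(13, 37)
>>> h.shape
(5, 5)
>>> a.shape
(5,)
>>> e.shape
(5, 13, 5)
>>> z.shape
(31, 5, 13)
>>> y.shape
(13, 5)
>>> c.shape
(5, 31)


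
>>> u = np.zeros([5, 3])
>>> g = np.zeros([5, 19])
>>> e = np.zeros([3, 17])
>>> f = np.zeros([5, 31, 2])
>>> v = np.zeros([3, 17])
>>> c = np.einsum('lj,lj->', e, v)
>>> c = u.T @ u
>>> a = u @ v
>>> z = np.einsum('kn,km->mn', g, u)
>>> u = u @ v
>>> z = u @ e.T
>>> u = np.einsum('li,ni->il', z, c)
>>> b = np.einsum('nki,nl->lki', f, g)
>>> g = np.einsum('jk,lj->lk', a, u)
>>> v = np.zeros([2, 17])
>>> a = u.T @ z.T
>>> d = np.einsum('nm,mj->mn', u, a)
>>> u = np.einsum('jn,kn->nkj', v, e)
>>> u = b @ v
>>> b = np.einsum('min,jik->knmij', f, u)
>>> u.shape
(19, 31, 17)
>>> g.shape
(3, 17)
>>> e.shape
(3, 17)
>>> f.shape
(5, 31, 2)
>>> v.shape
(2, 17)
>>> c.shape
(3, 3)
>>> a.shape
(5, 5)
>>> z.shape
(5, 3)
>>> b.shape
(17, 2, 5, 31, 19)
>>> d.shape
(5, 3)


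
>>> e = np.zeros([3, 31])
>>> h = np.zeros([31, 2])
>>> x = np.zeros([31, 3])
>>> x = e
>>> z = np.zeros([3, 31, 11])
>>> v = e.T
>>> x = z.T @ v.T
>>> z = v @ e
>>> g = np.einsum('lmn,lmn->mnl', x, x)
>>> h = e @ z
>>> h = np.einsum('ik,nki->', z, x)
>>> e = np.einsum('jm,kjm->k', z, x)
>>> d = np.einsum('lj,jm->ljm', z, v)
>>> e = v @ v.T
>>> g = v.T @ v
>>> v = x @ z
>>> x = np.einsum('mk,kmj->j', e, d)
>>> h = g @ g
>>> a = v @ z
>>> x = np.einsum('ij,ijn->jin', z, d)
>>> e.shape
(31, 31)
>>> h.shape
(3, 3)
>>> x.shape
(31, 31, 3)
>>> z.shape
(31, 31)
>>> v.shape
(11, 31, 31)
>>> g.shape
(3, 3)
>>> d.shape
(31, 31, 3)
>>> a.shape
(11, 31, 31)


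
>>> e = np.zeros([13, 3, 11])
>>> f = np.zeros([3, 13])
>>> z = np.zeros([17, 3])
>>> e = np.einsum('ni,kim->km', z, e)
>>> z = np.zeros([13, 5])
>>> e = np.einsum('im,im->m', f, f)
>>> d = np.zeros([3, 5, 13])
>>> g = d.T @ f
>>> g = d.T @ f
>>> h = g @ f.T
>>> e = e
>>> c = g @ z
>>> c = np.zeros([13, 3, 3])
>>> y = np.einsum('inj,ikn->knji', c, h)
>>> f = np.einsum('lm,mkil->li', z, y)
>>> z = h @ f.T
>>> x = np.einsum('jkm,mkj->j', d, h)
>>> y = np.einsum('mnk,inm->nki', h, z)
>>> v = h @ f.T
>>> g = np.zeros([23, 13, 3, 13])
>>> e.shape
(13,)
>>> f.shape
(13, 3)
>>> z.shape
(13, 5, 13)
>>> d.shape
(3, 5, 13)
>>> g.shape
(23, 13, 3, 13)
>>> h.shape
(13, 5, 3)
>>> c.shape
(13, 3, 3)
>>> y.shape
(5, 3, 13)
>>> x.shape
(3,)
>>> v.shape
(13, 5, 13)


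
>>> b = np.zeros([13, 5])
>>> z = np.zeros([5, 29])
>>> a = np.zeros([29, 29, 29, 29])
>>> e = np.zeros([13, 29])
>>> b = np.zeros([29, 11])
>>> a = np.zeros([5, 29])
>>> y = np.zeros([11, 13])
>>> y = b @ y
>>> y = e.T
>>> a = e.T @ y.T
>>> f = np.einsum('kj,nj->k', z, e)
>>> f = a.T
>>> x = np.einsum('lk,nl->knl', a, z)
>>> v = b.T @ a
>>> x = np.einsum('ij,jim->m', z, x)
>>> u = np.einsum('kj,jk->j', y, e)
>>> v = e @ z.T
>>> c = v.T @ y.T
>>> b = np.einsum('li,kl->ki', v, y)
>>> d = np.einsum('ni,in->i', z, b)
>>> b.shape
(29, 5)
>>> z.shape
(5, 29)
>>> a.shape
(29, 29)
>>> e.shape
(13, 29)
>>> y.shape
(29, 13)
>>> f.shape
(29, 29)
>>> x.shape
(29,)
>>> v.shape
(13, 5)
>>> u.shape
(13,)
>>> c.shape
(5, 29)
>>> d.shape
(29,)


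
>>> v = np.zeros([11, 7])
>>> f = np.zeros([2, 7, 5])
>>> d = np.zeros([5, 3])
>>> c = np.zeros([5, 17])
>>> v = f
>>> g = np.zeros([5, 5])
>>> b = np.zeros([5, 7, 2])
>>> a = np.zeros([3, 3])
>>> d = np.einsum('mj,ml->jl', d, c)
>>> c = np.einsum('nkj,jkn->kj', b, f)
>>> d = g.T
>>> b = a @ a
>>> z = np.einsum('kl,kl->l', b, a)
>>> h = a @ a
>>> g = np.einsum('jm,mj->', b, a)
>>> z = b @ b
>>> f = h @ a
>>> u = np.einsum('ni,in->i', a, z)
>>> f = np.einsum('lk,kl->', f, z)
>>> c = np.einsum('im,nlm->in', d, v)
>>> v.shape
(2, 7, 5)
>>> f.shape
()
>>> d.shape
(5, 5)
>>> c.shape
(5, 2)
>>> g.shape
()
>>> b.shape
(3, 3)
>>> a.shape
(3, 3)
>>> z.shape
(3, 3)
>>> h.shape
(3, 3)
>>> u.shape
(3,)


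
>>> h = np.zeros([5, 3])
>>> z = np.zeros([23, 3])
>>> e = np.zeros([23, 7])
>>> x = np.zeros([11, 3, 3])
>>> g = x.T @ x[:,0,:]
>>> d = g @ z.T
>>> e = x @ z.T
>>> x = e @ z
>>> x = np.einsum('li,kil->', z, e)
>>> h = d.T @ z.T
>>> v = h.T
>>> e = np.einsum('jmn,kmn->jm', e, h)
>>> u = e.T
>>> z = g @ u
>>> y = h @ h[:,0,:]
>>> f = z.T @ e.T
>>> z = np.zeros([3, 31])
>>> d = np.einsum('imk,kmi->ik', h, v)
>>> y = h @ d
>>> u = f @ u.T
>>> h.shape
(23, 3, 23)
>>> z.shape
(3, 31)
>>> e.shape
(11, 3)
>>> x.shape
()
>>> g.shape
(3, 3, 3)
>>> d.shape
(23, 23)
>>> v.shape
(23, 3, 23)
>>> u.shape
(11, 3, 3)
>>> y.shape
(23, 3, 23)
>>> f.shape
(11, 3, 11)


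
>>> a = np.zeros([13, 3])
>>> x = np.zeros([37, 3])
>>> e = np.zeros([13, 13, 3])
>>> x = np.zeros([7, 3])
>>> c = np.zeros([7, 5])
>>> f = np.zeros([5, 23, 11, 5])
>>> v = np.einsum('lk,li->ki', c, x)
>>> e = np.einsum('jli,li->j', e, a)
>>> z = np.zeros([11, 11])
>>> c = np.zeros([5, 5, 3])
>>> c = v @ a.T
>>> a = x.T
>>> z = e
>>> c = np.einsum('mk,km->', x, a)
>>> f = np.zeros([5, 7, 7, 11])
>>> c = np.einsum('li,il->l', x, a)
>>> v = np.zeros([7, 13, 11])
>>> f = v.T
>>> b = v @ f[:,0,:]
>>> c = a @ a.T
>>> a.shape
(3, 7)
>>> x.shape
(7, 3)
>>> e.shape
(13,)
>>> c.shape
(3, 3)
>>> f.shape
(11, 13, 7)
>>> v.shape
(7, 13, 11)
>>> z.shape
(13,)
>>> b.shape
(7, 13, 7)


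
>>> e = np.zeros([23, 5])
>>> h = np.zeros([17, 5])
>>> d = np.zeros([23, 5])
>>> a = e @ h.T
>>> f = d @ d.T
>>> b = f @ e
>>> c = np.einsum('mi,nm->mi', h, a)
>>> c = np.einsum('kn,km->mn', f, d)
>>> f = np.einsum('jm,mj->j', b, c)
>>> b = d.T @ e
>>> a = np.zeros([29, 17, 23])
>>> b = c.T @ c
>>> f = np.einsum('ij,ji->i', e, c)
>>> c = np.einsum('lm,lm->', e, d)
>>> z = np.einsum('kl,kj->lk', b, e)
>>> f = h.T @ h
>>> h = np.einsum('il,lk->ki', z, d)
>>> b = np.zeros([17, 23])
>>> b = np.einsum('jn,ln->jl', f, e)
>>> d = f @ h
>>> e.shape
(23, 5)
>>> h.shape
(5, 23)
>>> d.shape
(5, 23)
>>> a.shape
(29, 17, 23)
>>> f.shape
(5, 5)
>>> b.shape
(5, 23)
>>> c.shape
()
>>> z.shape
(23, 23)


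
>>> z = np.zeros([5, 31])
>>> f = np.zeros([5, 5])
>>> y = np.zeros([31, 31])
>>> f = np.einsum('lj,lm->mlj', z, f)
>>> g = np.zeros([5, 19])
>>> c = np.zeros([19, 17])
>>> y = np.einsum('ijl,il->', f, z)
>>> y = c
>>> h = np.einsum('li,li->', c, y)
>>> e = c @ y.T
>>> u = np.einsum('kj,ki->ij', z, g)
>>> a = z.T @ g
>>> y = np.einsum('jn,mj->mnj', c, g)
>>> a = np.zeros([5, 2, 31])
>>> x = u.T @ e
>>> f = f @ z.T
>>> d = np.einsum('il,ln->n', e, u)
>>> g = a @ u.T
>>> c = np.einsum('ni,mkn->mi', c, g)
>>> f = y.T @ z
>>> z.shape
(5, 31)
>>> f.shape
(19, 17, 31)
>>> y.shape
(5, 17, 19)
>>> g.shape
(5, 2, 19)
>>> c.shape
(5, 17)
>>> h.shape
()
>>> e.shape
(19, 19)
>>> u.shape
(19, 31)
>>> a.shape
(5, 2, 31)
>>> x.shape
(31, 19)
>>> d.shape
(31,)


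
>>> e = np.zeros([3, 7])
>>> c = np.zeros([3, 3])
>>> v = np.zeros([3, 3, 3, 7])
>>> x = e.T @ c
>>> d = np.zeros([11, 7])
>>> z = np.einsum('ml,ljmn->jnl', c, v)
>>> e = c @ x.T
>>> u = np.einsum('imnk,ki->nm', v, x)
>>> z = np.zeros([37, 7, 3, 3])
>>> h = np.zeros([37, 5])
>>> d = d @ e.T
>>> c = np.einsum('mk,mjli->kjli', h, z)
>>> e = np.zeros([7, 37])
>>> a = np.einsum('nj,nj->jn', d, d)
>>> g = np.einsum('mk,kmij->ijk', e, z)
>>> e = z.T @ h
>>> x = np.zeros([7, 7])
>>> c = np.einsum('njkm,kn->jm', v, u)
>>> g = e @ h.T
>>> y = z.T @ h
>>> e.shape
(3, 3, 7, 5)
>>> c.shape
(3, 7)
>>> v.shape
(3, 3, 3, 7)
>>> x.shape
(7, 7)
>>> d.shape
(11, 3)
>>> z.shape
(37, 7, 3, 3)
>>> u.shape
(3, 3)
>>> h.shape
(37, 5)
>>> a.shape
(3, 11)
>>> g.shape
(3, 3, 7, 37)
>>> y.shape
(3, 3, 7, 5)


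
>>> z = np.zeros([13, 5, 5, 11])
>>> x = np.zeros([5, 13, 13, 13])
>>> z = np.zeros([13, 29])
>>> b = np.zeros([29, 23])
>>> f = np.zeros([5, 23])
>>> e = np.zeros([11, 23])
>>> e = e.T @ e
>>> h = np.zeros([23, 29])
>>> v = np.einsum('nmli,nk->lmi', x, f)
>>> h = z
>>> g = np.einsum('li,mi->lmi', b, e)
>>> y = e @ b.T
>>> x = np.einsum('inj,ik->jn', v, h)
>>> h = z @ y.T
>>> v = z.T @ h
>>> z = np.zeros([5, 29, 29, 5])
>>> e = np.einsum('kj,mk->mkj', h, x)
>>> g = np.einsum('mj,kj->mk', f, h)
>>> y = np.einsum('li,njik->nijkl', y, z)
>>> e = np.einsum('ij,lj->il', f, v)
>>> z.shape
(5, 29, 29, 5)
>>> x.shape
(13, 13)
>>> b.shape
(29, 23)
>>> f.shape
(5, 23)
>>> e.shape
(5, 29)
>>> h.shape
(13, 23)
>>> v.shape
(29, 23)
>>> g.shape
(5, 13)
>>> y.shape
(5, 29, 29, 5, 23)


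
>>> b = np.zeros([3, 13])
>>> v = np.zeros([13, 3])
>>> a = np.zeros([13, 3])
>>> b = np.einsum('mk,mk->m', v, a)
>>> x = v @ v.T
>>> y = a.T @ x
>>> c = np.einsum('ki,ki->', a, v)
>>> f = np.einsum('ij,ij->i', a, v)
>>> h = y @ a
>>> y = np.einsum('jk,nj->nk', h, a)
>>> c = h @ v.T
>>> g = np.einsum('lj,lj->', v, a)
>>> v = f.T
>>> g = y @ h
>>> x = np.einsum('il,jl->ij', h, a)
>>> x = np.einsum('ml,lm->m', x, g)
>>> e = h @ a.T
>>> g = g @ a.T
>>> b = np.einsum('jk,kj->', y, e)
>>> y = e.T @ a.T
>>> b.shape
()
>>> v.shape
(13,)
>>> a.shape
(13, 3)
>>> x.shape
(3,)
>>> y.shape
(13, 13)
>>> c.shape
(3, 13)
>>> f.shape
(13,)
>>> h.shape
(3, 3)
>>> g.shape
(13, 13)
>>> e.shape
(3, 13)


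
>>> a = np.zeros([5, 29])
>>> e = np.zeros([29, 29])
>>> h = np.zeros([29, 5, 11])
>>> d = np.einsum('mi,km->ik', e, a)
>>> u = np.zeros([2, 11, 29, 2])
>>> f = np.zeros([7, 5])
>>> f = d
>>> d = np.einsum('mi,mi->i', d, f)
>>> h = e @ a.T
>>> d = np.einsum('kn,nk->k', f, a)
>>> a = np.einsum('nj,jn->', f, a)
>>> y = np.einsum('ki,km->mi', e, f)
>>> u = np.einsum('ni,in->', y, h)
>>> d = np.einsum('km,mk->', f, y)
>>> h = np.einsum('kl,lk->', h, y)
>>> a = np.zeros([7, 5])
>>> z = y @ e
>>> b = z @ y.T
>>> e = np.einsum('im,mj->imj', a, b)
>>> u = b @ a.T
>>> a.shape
(7, 5)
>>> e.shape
(7, 5, 5)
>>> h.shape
()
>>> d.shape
()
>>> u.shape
(5, 7)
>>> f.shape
(29, 5)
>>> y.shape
(5, 29)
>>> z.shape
(5, 29)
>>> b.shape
(5, 5)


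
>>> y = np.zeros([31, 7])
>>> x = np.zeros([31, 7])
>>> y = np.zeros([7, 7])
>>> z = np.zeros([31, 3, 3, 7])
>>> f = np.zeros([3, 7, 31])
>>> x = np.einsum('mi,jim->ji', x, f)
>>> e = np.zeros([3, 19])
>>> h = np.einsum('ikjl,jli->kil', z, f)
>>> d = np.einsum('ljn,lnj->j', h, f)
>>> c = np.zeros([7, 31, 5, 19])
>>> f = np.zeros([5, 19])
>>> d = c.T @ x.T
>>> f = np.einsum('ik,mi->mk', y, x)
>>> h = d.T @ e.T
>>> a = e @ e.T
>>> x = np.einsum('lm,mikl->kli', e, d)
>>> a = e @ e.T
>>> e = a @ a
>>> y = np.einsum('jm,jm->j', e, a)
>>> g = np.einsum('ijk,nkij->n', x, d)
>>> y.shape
(3,)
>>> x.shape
(31, 3, 5)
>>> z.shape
(31, 3, 3, 7)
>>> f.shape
(3, 7)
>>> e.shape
(3, 3)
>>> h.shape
(3, 31, 5, 3)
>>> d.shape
(19, 5, 31, 3)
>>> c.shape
(7, 31, 5, 19)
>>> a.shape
(3, 3)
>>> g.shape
(19,)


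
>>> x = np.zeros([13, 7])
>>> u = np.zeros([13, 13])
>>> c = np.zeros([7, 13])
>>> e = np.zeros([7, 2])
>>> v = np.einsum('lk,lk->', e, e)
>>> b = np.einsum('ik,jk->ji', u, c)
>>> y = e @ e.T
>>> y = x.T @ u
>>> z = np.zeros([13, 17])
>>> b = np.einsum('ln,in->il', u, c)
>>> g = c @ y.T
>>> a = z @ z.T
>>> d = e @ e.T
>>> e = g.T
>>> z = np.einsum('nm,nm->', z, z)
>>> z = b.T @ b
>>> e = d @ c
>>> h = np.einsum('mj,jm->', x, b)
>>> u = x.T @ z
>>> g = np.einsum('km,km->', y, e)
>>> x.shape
(13, 7)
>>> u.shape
(7, 13)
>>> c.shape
(7, 13)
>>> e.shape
(7, 13)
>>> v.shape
()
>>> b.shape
(7, 13)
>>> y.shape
(7, 13)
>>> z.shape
(13, 13)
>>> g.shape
()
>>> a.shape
(13, 13)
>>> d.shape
(7, 7)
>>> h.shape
()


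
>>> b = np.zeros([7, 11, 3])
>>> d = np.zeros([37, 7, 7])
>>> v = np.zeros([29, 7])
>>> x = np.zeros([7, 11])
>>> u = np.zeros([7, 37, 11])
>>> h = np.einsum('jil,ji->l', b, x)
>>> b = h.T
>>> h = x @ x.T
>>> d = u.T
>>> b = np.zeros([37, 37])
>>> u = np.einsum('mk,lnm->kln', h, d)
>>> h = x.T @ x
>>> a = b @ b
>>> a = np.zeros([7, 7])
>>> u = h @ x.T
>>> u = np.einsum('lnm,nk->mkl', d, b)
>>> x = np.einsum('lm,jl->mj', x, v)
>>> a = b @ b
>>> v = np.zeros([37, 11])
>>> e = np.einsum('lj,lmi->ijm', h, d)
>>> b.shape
(37, 37)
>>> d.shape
(11, 37, 7)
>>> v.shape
(37, 11)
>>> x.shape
(11, 29)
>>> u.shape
(7, 37, 11)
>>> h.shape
(11, 11)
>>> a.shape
(37, 37)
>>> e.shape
(7, 11, 37)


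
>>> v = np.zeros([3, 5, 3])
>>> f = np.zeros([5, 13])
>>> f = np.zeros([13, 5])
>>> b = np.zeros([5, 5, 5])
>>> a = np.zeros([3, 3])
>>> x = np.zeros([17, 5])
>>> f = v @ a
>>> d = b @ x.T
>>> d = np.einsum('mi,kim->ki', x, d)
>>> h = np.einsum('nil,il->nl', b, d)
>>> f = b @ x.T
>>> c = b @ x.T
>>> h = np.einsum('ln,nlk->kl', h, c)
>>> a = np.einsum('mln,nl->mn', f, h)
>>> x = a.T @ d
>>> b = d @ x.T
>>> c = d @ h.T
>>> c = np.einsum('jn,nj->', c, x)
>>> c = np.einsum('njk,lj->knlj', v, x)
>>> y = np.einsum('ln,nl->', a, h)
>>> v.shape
(3, 5, 3)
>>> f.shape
(5, 5, 17)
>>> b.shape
(5, 17)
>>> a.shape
(5, 17)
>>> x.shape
(17, 5)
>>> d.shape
(5, 5)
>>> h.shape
(17, 5)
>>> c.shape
(3, 3, 17, 5)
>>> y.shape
()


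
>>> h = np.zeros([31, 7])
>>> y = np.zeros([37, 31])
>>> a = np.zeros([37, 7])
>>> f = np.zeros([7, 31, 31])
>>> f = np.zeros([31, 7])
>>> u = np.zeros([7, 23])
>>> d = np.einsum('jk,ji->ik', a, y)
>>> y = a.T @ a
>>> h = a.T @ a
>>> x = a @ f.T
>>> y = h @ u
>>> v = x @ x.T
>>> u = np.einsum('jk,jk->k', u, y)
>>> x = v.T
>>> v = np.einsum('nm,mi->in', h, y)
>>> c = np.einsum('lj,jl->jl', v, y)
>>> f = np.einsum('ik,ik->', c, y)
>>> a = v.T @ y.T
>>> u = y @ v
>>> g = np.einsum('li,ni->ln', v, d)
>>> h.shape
(7, 7)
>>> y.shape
(7, 23)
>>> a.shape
(7, 7)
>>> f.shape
()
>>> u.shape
(7, 7)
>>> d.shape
(31, 7)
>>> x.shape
(37, 37)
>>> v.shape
(23, 7)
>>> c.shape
(7, 23)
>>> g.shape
(23, 31)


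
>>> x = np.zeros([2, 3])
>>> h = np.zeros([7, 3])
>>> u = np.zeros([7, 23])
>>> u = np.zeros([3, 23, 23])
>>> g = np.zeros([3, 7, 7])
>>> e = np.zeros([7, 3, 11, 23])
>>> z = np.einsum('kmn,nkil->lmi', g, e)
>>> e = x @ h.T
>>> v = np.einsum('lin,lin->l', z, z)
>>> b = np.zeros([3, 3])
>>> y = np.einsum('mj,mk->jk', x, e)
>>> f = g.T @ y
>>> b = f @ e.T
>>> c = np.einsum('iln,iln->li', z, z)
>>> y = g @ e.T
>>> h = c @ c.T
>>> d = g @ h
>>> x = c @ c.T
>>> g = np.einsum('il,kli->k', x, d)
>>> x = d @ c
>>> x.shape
(3, 7, 23)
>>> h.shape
(7, 7)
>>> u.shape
(3, 23, 23)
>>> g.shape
(3,)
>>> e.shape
(2, 7)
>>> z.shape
(23, 7, 11)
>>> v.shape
(23,)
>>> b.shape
(7, 7, 2)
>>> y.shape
(3, 7, 2)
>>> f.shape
(7, 7, 7)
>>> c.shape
(7, 23)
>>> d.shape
(3, 7, 7)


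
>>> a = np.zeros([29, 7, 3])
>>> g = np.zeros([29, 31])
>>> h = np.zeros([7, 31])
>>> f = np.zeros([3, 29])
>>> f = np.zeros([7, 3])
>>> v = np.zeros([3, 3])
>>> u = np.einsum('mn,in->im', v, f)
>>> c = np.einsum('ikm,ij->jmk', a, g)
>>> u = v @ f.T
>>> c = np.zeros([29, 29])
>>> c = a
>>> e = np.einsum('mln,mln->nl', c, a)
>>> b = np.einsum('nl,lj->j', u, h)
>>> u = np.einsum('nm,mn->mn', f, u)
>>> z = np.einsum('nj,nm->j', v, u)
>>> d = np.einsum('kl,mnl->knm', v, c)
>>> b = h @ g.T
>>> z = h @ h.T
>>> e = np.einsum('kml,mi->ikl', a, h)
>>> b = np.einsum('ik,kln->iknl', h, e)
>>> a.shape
(29, 7, 3)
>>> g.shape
(29, 31)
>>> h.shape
(7, 31)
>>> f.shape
(7, 3)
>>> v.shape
(3, 3)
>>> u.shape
(3, 7)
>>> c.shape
(29, 7, 3)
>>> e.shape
(31, 29, 3)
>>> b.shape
(7, 31, 3, 29)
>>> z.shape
(7, 7)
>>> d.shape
(3, 7, 29)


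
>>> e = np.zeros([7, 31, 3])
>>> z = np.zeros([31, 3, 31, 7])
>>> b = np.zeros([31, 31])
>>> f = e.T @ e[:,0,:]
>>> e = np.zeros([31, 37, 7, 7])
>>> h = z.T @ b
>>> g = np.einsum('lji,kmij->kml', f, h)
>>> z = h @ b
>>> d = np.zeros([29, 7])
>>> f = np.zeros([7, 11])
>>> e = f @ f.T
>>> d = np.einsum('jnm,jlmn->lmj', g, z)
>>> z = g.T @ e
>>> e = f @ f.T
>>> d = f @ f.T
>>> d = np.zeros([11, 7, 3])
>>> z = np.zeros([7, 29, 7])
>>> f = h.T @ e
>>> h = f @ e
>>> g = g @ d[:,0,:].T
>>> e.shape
(7, 7)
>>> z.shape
(7, 29, 7)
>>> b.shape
(31, 31)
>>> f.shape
(31, 3, 31, 7)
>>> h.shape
(31, 3, 31, 7)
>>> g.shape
(7, 31, 11)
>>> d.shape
(11, 7, 3)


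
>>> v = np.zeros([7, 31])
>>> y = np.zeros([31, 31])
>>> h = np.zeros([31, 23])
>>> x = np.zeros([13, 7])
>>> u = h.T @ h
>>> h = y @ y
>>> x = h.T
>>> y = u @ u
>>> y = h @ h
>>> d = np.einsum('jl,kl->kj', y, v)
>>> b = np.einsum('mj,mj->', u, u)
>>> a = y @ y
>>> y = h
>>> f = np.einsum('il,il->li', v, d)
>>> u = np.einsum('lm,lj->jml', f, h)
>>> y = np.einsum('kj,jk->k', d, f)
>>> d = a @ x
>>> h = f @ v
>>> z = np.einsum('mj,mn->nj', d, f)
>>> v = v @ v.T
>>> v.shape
(7, 7)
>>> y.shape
(7,)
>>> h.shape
(31, 31)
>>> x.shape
(31, 31)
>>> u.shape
(31, 7, 31)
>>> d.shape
(31, 31)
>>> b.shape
()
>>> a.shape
(31, 31)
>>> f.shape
(31, 7)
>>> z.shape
(7, 31)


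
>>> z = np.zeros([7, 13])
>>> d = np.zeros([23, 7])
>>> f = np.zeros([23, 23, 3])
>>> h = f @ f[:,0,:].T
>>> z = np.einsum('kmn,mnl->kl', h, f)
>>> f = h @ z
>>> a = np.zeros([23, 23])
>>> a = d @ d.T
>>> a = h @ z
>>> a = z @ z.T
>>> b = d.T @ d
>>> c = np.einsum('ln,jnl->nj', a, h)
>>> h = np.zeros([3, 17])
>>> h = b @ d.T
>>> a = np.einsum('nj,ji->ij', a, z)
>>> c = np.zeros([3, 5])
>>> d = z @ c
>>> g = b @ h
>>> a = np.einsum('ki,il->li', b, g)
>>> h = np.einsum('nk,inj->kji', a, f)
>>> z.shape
(23, 3)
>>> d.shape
(23, 5)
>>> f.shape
(23, 23, 3)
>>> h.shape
(7, 3, 23)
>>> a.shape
(23, 7)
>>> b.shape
(7, 7)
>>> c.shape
(3, 5)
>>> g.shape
(7, 23)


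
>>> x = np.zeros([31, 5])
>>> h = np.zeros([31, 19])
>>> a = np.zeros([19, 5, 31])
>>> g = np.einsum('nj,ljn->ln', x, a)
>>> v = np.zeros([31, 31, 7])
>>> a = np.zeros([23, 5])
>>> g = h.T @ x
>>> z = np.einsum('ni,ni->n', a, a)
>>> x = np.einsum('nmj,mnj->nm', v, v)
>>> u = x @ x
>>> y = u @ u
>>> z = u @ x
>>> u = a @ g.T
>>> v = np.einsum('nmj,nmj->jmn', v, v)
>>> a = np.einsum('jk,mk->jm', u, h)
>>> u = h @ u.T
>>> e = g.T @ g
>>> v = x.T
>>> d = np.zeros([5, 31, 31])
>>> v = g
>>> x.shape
(31, 31)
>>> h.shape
(31, 19)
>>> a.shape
(23, 31)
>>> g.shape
(19, 5)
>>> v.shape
(19, 5)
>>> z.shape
(31, 31)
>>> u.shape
(31, 23)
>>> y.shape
(31, 31)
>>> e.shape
(5, 5)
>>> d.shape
(5, 31, 31)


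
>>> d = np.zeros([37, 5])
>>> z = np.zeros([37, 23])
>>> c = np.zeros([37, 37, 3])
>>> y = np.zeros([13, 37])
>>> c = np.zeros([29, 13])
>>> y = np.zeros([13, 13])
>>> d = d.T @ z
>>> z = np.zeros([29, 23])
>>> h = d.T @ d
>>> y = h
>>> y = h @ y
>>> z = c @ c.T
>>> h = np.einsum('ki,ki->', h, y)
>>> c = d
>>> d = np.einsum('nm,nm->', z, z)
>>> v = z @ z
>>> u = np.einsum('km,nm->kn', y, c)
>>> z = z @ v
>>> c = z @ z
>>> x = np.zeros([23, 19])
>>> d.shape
()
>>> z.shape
(29, 29)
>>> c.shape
(29, 29)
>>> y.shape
(23, 23)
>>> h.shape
()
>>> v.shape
(29, 29)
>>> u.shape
(23, 5)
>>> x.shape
(23, 19)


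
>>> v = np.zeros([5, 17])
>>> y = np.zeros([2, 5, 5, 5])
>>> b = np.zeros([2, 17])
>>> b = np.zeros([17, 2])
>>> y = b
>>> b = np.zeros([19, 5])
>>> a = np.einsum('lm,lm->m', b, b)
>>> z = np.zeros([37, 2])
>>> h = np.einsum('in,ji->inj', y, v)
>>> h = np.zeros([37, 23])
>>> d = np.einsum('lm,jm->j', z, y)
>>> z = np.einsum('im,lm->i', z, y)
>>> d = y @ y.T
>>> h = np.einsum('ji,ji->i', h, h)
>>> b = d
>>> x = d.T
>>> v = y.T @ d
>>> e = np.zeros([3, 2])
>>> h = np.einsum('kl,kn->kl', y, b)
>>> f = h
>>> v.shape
(2, 17)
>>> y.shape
(17, 2)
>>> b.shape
(17, 17)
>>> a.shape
(5,)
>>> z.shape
(37,)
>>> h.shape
(17, 2)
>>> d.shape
(17, 17)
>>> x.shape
(17, 17)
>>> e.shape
(3, 2)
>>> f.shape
(17, 2)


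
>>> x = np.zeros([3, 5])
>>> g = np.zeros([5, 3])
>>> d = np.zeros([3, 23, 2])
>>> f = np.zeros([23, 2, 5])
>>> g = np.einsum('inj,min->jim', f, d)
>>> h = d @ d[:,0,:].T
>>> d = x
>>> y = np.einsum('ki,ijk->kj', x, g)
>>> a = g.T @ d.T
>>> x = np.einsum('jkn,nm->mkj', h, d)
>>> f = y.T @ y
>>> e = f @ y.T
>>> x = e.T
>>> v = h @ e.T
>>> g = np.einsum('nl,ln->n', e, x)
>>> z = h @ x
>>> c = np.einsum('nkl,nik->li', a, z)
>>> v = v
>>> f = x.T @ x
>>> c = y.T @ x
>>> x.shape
(3, 23)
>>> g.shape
(23,)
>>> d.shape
(3, 5)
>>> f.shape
(23, 23)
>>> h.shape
(3, 23, 3)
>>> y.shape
(3, 23)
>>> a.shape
(3, 23, 3)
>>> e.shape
(23, 3)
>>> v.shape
(3, 23, 23)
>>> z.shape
(3, 23, 23)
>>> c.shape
(23, 23)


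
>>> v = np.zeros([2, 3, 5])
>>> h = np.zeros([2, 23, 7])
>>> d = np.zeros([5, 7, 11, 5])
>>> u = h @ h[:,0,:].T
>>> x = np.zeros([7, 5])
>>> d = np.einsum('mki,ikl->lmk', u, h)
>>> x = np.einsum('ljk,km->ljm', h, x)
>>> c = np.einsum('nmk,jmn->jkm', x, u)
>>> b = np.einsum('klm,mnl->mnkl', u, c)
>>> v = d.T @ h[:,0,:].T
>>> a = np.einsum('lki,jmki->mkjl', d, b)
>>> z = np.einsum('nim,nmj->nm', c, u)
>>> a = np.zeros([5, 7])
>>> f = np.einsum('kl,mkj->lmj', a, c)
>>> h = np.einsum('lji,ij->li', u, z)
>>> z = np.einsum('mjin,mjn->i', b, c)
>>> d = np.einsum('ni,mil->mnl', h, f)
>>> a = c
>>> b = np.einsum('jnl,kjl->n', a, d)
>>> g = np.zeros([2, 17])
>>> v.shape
(23, 2, 2)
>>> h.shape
(2, 2)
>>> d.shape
(7, 2, 23)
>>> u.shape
(2, 23, 2)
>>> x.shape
(2, 23, 5)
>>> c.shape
(2, 5, 23)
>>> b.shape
(5,)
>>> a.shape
(2, 5, 23)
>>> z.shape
(2,)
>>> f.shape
(7, 2, 23)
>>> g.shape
(2, 17)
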